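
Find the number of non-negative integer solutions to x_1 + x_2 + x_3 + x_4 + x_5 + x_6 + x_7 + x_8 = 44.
C(44+8-1, 8-1) = C(51, 7) = 115775100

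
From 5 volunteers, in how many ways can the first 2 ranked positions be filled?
P(5,2) = 5!/(5-2)! = 20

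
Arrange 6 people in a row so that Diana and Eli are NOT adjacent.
Total - adjacent = 6! - (6-1)!×2 = 720 - 240 = 480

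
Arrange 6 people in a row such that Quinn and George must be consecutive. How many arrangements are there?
Treat the 2 as one block: (6-2+1)! × 2! = 120 × 2 = 240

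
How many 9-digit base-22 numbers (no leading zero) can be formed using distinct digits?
First digit: 21 choices (nonzero). Then descending: 21 × 21 × 20 × 19 × 18 × 17 × 16 × 15 × 14 = 172299052800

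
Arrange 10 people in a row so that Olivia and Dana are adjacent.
Treat as block: (10-1)! × 2! = 362880 × 2 = 725760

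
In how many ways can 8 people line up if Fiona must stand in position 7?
Fix one position: (8-1)! = 5040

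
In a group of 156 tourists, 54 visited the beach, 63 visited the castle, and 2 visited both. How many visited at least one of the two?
|A∪B| = |A| + |B| - |A∩B| = 54 + 63 - 2 = 115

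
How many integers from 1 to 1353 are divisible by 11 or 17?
⌊1353/11⌋ + ⌊1353/17⌋ - ⌊1353/187⌋ = 123 + 79 - 7 = 195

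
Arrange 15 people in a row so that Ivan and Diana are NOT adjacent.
Total - adjacent = 15! - (15-1)!×2 = 1307674368000 - 174356582400 = 1133317785600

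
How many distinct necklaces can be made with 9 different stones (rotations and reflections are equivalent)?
(9-1)!/2 = 40320/2 = 20160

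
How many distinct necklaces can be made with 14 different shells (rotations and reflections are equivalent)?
(14-1)!/2 = 6227020800/2 = 3113510400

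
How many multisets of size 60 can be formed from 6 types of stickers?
C(60+6-1, 6-1) = C(65, 5) = 8259888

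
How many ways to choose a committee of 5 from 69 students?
C(69,5) = 69!/(5!×64!) = 11238513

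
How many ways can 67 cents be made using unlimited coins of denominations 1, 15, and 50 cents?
Coefficient of x^67 in 1/(1-x^1) · 1/(1-x^15) · 1/(1-x^50). Case on j = number of 50-cent coins (j = 0..1); remainder r = 67 - 50j is made from {1,15} in ⌊r/15⌋+1 ways. r = 67, 17 → 5 + 2 = 7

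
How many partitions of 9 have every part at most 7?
Let r_j(i) = number of partitions of i into parts ≤ j, for i = 0..9. r_1(i) = 1 for all i; r_j(i) = r_{j-1}(i) + r_j(i-j). Rows j = 2..7: ≤2: 1 1 2 2 3 3 4 4 5 5; ≤3: 1 1 2 3 4 5 7 8 10 12; ≤4: 1 1 2 3 5 6 9 11 15 18; ≤5: 1 1 2 3 5 7 10 13 18 23; ≤6: 1 1 2 3 5 7 11 14 20 26; ≤7: 1 1 2 3 5 7 11 15 21 28. r_7(9) = 28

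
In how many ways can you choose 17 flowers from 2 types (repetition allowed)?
C(17+2-1, 2-1) = C(18, 1) = 18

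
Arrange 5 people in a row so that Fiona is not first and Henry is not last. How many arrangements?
By inclusion-exclusion: 5! - 2×(5-1)! + (5-2)! = 120 - 48 + 6 = 78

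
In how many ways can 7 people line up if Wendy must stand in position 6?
Fix one position: (7-1)! = 720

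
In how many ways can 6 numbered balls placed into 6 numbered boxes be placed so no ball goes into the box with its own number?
!6 = Σ_{j=0}^{6} (-1)^j·6!/j! = 720 - 720 + 360 - 120 + 30 - 6 + 1 = 265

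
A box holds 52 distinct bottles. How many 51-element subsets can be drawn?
C(52,51) = 52!/(51!×1!) = 52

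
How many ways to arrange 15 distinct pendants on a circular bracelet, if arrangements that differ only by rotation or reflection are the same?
(15-1)!/2 = 87178291200/2 = 43589145600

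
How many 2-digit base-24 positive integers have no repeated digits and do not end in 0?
Last digit: 23 nonzero choices. First digit: 22 (nonzero, ≠last). Middle 0: P(22,0) = 1. Total = 506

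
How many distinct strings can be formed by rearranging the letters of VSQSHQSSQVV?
11! / (1! × 4! × 3! × 3!) = 46200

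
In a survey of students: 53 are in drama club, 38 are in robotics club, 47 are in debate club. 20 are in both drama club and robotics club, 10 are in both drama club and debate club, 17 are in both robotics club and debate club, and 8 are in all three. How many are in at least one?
|A∪B∪C| = 53+38+47-20-10-17+8 = 99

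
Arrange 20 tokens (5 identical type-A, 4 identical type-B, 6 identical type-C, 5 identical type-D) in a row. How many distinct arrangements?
20! / (5! × 4! × 6! × 5!) = 9777287520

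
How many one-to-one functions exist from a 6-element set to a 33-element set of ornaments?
P(33,6) = 33!/(33-6)! = 797448960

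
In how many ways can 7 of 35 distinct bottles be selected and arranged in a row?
P(35,7) = 35!/(35-7)! = 33891580800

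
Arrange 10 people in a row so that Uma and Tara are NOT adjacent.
Total - adjacent = 10! - (10-1)!×2 = 3628800 - 725760 = 2903040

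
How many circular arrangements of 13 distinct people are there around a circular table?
Circular: fix one position, arrange the rest. (13-1)! = 479001600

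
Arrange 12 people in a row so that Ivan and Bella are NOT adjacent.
Total - adjacent = 12! - (12-1)!×2 = 479001600 - 79833600 = 399168000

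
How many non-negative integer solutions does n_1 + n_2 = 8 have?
C(8+2-1, 2-1) = C(9, 1) = 9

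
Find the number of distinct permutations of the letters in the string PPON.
4! / (2! × 1! × 1!) = 12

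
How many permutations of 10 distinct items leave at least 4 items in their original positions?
Exactly j fixed points: C(10,j)·!(10-j); sum over j ≥ 4 (derangement numbers via !m = (m-1)·(!(m-1) + !(m-2)): !0..!6 = 1, 0, 1, 2, 9, 44, 265). Σ_{j=4}^{10} C(10,j)·!(10-j) = C(10,4)·!6 + C(10,5)·!5 + C(10,6)·!4 + C(10,7)·!3 + C(10,8)·!2 + C(10,9)·!1 + C(10,10)·!0 = 210·265 + 252·44 + 210·9 + 120·2 + 45·1 + 10·0 + 1·1 = 68914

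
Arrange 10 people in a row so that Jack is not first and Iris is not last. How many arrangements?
By inclusion-exclusion: 10! - 2×(10-1)! + (10-2)! = 3628800 - 725760 + 40320 = 2943360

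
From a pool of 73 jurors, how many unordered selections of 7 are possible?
C(73,7) = 73!/(7!×66!) = 1629348612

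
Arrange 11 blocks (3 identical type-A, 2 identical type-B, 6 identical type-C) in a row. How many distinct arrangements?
11! / (3! × 2! × 6!) = 4620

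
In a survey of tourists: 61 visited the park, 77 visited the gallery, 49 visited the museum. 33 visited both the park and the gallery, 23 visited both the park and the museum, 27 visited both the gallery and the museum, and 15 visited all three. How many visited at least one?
|A∪B∪C| = 61+77+49-33-23-27+15 = 119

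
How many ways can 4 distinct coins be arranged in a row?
4! = 24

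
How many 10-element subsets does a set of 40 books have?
C(40,10) = 40!/(10!×30!) = 847660528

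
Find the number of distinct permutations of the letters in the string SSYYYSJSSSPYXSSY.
16! / (1! × 1! × 8! × 5! × 1!) = 4324320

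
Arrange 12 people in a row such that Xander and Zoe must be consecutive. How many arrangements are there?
Treat the 2 as one block: (12-2+1)! × 2! = 39916800 × 2 = 79833600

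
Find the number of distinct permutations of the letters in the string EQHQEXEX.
8! / (3! × 2! × 2! × 1!) = 1680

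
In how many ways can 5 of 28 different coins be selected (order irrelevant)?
C(28,5) = 28!/(5!×23!) = 98280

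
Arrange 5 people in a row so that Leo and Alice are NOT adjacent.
Total - adjacent = 5! - (5-1)!×2 = 120 - 48 = 72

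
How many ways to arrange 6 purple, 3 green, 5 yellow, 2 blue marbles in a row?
16! / (6! × 3! × 5! × 2!) = 20180160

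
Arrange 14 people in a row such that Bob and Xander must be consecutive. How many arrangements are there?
Treat the 2 as one block: (14-2+1)! × 2! = 6227020800 × 2 = 12454041600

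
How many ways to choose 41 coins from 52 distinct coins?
C(52,41) = 52!/(41!×11!) = 60403728840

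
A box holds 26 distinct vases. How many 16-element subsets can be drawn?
C(26,16) = 26!/(16!×10!) = 5311735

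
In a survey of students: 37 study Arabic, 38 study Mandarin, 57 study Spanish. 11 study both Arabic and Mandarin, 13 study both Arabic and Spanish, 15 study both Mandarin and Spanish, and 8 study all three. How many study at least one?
|A∪B∪C| = 37+38+57-11-13-15+8 = 101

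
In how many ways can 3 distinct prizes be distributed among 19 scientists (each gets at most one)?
P(19,3) = 19!/(19-3)! = 5814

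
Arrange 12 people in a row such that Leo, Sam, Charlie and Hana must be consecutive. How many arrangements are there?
Treat the 4 as one block: (12-4+1)! × 4! = 362880 × 24 = 8709120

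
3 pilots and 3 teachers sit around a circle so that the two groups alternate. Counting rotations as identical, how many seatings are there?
Fix one of the pilots: (3-1)! ways for the remaining pilots, × 3! ways for the teachers = 2 × 6 = 12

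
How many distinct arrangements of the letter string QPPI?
4! / (1! × 2! × 1!) = 12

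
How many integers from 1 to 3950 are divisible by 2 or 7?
⌊3950/2⌋ + ⌊3950/7⌋ - ⌊3950/14⌋ = 1975 + 564 - 282 = 2257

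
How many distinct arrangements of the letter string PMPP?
4! / (1! × 3!) = 4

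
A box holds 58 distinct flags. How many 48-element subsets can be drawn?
C(58,48) = 58!/(48!×10!) = 52179482355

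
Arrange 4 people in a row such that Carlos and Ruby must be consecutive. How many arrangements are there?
Treat the 2 as one block: (4-2+1)! × 2! = 6 × 2 = 12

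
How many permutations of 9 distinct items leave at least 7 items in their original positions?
Exactly j fixed points: C(9,j)·!(9-j); sum over j ≥ 7 (derangement numbers via !m = (m-1)·(!(m-1) + !(m-2)): !0..!2 = 1, 0, 1). Σ_{j=7}^{9} C(9,j)·!(9-j) = C(9,7)·!2 + C(9,8)·!1 + C(9,9)·!0 = 36·1 + 9·0 + 1·1 = 37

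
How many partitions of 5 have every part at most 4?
Let r_j(i) = number of partitions of i into parts ≤ j, for i = 0..5. r_1(i) = 1 for all i; r_j(i) = r_{j-1}(i) + r_j(i-j). Rows j = 2..4: ≤2: 1 1 2 2 3 3; ≤3: 1 1 2 3 4 5; ≤4: 1 1 2 3 5 6. r_4(5) = 6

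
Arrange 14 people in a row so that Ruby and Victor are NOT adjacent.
Total - adjacent = 14! - (14-1)!×2 = 87178291200 - 12454041600 = 74724249600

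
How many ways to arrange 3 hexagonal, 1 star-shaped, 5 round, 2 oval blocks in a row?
11! / (3! × 1! × 5! × 2!) = 27720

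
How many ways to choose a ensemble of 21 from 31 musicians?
C(31,21) = 31!/(21!×10!) = 44352165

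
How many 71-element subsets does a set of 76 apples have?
C(76,71) = 76!/(71!×5!) = 18474840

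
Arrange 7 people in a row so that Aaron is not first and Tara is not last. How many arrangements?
By inclusion-exclusion: 7! - 2×(7-1)! + (7-2)! = 5040 - 1440 + 120 = 3720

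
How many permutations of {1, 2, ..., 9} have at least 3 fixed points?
Exactly j fixed points: C(9,j)·!(9-j); sum over j ≥ 3 (derangement numbers via !m = (m-1)·(!(m-1) + !(m-2)): !0..!6 = 1, 0, 1, 2, 9, 44, 265). Σ_{j=3}^{9} C(9,j)·!(9-j) = C(9,3)·!6 + C(9,4)·!5 + C(9,5)·!4 + C(9,6)·!3 + C(9,7)·!2 + C(9,8)·!1 + C(9,9)·!0 = 84·265 + 126·44 + 126·9 + 84·2 + 36·1 + 9·0 + 1·1 = 29143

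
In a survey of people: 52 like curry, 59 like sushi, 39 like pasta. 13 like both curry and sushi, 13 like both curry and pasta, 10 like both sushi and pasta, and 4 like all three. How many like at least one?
|A∪B∪C| = 52+59+39-13-13-10+4 = 118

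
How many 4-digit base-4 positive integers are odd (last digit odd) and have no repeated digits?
Last∈{1,3}. Last=0: 0. Last nonzero: 2×2×P(2,2) = 8. Total = 8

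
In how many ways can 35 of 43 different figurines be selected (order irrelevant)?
C(43,35) = 43!/(35!×8!) = 145008513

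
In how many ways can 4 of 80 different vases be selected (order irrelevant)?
C(80,4) = 80!/(4!×76!) = 1581580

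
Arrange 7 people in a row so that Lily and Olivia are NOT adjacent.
Total - adjacent = 7! - (7-1)!×2 = 5040 - 1440 = 3600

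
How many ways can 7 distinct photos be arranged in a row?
7! = 5040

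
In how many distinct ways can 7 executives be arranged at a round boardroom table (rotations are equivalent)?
Circular: fix one position, arrange the rest. (7-1)! = 720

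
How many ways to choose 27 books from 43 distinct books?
C(43,27) = 43!/(27!×16!) = 265182149218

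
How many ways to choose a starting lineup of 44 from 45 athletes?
C(45,44) = 45!/(44!×1!) = 45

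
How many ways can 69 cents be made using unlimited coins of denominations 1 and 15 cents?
Coefficient of x^69 in 1/(1-x^1) · 1/(1-x^15). Use j coins of 15 for j = 0..⌊69/15⌋ = 4, the rest in 1s: 4 + 1 = 5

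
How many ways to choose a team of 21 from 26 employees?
C(26,21) = 26!/(21!×5!) = 65780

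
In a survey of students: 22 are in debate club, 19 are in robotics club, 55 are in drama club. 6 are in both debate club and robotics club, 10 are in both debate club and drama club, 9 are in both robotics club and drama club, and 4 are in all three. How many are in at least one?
|A∪B∪C| = 22+19+55-6-10-9+4 = 75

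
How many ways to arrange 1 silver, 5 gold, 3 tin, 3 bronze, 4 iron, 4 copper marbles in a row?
20! / (1! × 5! × 3! × 3! × 4! × 4!) = 977728752000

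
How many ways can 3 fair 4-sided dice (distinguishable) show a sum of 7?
Coefficient of x^7 in (x + x² + ... + x^4)^3. By inclusion-exclusion on dice exceeding 4: Σ_j (-1)^j C(3,j)·C(7-1-4j, 2) = C(3,0)·C(6,2) - C(3,1)·C(2,2) = 1·15 - 3·1 = 12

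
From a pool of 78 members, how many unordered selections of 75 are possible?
C(78,75) = 78!/(75!×3!) = 76076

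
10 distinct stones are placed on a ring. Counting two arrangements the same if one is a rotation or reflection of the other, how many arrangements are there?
(10-1)!/2 = 362880/2 = 181440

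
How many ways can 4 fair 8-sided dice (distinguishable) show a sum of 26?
Coefficient of x^26 in (x + x² + ... + x^8)^4. By inclusion-exclusion on dice exceeding 8: Σ_j (-1)^j C(4,j)·C(26-1-8j, 3) = C(4,0)·C(25,3) - C(4,1)·C(17,3) + C(4,2)·C(9,3) = 1·2300 - 4·680 + 6·84 = 84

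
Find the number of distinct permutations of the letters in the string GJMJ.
4! / (2! × 1! × 1!) = 12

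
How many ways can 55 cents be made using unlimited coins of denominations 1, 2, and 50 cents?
Coefficient of x^55 in 1/(1-x^1) · 1/(1-x^2) · 1/(1-x^50). Case on j = number of 50-cent coins (j = 0..1); remainder r = 55 - 50j is made from {1,2} in ⌊r/2⌋+1 ways. r = 55, 5 → 28 + 3 = 31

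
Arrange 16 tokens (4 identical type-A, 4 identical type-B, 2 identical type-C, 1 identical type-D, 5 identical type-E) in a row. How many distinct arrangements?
16! / (4! × 4! × 2! × 1! × 5!) = 151351200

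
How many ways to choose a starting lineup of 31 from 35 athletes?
C(35,31) = 35!/(31!×4!) = 52360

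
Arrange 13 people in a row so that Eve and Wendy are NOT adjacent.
Total - adjacent = 13! - (13-1)!×2 = 6227020800 - 958003200 = 5269017600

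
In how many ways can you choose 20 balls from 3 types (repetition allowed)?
C(20+3-1, 3-1) = C(22, 2) = 231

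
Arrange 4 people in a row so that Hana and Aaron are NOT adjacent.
Total - adjacent = 4! - (4-1)!×2 = 24 - 12 = 12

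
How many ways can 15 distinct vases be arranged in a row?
15! = 1307674368000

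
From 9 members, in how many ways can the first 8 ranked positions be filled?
P(9,8) = 9!/(9-8)! = 362880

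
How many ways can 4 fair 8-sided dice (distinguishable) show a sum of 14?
Coefficient of x^14 in (x + x² + ... + x^8)^4. By inclusion-exclusion on dice exceeding 8: Σ_j (-1)^j C(4,j)·C(14-1-8j, 3) = C(4,0)·C(13,3) - C(4,1)·C(5,3) = 1·286 - 4·10 = 246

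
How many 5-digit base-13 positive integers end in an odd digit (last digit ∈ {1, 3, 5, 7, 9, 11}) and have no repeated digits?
Last∈{1,3,5,7,9,11}. Last=0: 0. Last nonzero: 6×11×P(11,3) = 65340. Total = 65340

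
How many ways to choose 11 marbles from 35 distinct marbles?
C(35,11) = 35!/(11!×24!) = 417225900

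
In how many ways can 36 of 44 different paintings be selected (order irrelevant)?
C(44,36) = 44!/(36!×8!) = 177232627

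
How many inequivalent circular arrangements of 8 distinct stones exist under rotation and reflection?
(8-1)!/2 = 5040/2 = 2520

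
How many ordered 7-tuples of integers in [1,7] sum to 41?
Coefficient of x^41 in (x + x² + ... + x^7)^7. By inclusion-exclusion on dice exceeding 7: Σ_j (-1)^j C(7,j)·C(41-1-7j, 6) = C(7,0)·C(40,6) - C(7,1)·C(33,6) + C(7,2)·C(26,6) - C(7,3)·C(19,6) + C(7,4)·C(12,6) = 1·3838380 - 7·1107568 + 21·230230 - 35·27132 + 35·924 = 2954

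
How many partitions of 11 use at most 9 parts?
By conjugation, equals partitions of 11 into parts ≤ 9. Let r_j(i) = number of partitions of i into parts ≤ j, for i = 0..11. r_1(i) = 1 for all i; r_j(i) = r_{j-1}(i) + r_j(i-j). Rows j = 2..9: ≤2: 1 1 2 2 3 3 4 4 5 5 6 6; ≤3: 1 1 2 3 4 5 7 8 10 12 14 16; ≤4: 1 1 2 3 5 6 9 11 15 18 23 27; ≤5: 1 1 2 3 5 7 10 13 18 23 30 37; ≤6: 1 1 2 3 5 7 11 14 20 26 35 44; ≤7: 1 1 2 3 5 7 11 15 21 28 38 49; ≤8: 1 1 2 3 5 7 11 15 22 29 40 52; ≤9: 1 1 2 3 5 7 11 15 22 30 41 54. r_9(11) = 54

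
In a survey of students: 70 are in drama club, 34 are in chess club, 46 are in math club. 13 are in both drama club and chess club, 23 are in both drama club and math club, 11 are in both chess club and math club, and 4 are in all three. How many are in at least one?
|A∪B∪C| = 70+34+46-13-23-11+4 = 107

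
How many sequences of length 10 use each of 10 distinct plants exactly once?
10! = 3628800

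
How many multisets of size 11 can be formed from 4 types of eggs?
C(11+4-1, 4-1) = C(14, 3) = 364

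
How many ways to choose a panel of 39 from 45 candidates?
C(45,39) = 45!/(39!×6!) = 8145060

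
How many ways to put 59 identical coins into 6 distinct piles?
C(59+6-1, 6-1) = C(64, 5) = 7624512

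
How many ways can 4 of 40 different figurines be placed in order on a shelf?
P(40,4) = 40!/(40-4)! = 2193360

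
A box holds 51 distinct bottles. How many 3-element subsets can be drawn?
C(51,3) = 51!/(3!×48!) = 20825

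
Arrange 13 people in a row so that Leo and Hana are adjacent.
Treat as block: (13-1)! × 2! = 479001600 × 2 = 958003200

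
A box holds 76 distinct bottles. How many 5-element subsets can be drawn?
C(76,5) = 76!/(5!×71!) = 18474840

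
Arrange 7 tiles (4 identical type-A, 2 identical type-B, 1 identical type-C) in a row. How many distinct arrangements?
7! / (4! × 2! × 1!) = 105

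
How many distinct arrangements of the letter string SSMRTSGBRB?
10! / (2! × 2! × 3! × 1! × 1! × 1!) = 151200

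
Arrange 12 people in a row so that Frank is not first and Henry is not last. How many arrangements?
By inclusion-exclusion: 12! - 2×(12-1)! + (12-2)! = 479001600 - 79833600 + 3628800 = 402796800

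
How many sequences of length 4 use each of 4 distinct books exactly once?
4! = 24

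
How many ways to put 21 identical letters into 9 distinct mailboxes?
C(21+9-1, 9-1) = C(29, 8) = 4292145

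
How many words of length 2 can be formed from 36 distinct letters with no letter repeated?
P(36,2) = 36!/(36-2)! = 1260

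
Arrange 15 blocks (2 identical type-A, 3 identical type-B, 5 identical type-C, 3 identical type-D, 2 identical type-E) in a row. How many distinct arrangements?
15! / (2! × 3! × 5! × 3! × 2!) = 75675600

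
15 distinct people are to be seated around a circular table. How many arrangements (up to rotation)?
Circular: fix one position, arrange the rest. (15-1)! = 87178291200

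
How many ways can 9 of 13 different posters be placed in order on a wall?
P(13,9) = 13!/(13-9)! = 259459200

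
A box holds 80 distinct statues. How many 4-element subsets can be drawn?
C(80,4) = 80!/(4!×76!) = 1581580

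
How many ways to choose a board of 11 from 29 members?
C(29,11) = 29!/(11!×18!) = 34597290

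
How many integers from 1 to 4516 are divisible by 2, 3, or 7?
⌊4516/2⌋+⌊4516/3⌋+⌊4516/7⌋ - ⌊4516/6⌋-⌊4516/14⌋-⌊4516/21⌋ + ⌊4516/42⌋ = 2258+1505+645 - 752-322-215 + 107 = 3226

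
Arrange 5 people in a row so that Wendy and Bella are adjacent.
Treat as block: (5-1)! × 2! = 24 × 2 = 48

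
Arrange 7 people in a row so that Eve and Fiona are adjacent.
Treat as block: (7-1)! × 2! = 720 × 2 = 1440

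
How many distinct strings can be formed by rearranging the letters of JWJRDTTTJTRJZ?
13! / (2! × 4! × 1! × 1! × 1! × 4!) = 5405400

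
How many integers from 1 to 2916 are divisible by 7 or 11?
⌊2916/7⌋ + ⌊2916/11⌋ - ⌊2916/77⌋ = 416 + 265 - 37 = 644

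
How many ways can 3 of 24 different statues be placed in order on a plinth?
P(24,3) = 24!/(24-3)! = 12144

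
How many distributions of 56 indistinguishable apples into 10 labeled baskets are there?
C(56+10-1, 10-1) = C(65, 9) = 31966749880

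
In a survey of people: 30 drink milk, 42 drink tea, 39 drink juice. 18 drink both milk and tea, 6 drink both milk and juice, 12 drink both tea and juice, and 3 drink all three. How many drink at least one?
|A∪B∪C| = 30+42+39-18-6-12+3 = 78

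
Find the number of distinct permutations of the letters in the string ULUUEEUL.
8! / (2! × 2! × 4!) = 420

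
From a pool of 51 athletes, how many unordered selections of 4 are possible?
C(51,4) = 51!/(4!×47!) = 249900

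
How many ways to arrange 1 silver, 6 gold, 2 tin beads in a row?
9! / (1! × 6! × 2!) = 252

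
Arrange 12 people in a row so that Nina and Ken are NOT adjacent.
Total - adjacent = 12! - (12-1)!×2 = 479001600 - 79833600 = 399168000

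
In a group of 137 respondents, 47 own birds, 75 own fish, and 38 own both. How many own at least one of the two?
|A∪B| = |A| + |B| - |A∩B| = 47 + 75 - 38 = 84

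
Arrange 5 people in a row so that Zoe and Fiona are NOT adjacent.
Total - adjacent = 5! - (5-1)!×2 = 120 - 48 = 72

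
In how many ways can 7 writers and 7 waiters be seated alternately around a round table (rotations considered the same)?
Fix one of the writers: (7-1)! ways for the remaining writers, × 7! ways for the waiters = 720 × 5040 = 3628800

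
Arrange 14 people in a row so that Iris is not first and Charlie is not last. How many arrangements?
By inclusion-exclusion: 14! - 2×(14-1)! + (14-2)! = 87178291200 - 12454041600 + 479001600 = 75203251200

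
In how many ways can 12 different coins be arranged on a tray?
12! = 479001600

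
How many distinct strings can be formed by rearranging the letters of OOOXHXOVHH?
10! / (1! × 3! × 4! × 2!) = 12600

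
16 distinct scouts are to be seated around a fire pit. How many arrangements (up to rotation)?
Circular: fix one position, arrange the rest. (16-1)! = 1307674368000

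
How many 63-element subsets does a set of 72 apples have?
C(72,63) = 72!/(63!×9!) = 85113005120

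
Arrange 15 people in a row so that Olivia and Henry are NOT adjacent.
Total - adjacent = 15! - (15-1)!×2 = 1307674368000 - 174356582400 = 1133317785600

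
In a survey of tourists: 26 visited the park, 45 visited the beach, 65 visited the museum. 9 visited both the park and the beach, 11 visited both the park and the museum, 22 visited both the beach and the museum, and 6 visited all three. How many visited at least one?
|A∪B∪C| = 26+45+65-9-11-22+6 = 100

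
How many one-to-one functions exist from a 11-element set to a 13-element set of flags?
P(13,11) = 13!/(13-11)! = 3113510400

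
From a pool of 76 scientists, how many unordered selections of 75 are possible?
C(76,75) = 76!/(75!×1!) = 76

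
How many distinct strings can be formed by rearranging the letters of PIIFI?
5! / (1! × 3! × 1!) = 20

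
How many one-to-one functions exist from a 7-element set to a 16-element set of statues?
P(16,7) = 16!/(16-7)! = 57657600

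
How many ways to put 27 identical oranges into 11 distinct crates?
C(27+11-1, 11-1) = C(37, 10) = 348330136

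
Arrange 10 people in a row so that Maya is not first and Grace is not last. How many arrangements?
By inclusion-exclusion: 10! - 2×(10-1)! + (10-2)! = 3628800 - 725760 + 40320 = 2943360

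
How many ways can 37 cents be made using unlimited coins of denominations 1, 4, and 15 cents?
Coefficient of x^37 in 1/(1-x^1) · 1/(1-x^4) · 1/(1-x^15). Case on j = number of 15-cent coins (j = 0..2); remainder r = 37 - 15j is made from {1,4} in ⌊r/4⌋+1 ways. r = 37, 22, 7 → 10 + 6 + 2 = 18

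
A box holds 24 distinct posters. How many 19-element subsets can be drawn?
C(24,19) = 24!/(19!×5!) = 42504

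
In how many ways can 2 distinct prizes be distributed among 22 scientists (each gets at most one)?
P(22,2) = 22!/(22-2)! = 462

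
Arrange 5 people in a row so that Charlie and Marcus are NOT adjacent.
Total - adjacent = 5! - (5-1)!×2 = 120 - 48 = 72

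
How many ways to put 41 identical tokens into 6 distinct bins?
C(41+6-1, 6-1) = C(46, 5) = 1370754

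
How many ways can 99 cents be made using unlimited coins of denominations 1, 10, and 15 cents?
Coefficient of x^99 in 1/(1-x^1) · 1/(1-x^10) · 1/(1-x^15). Case on j = number of 15-cent coins (j = 0..6); remainder r = 99 - 15j is made from {1,10} in ⌊r/10⌋+1 ways. r = 99, 84, 69, 54, 39, 24, 9 → 10 + 9 + 7 + 6 + 4 + 3 + 1 = 40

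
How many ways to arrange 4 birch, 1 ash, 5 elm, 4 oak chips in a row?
14! / (4! × 1! × 5! × 4!) = 1261260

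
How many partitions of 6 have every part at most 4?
Let r_j(i) = number of partitions of i into parts ≤ j, for i = 0..6. r_1(i) = 1 for all i; r_j(i) = r_{j-1}(i) + r_j(i-j). Rows j = 2..4: ≤2: 1 1 2 2 3 3 4; ≤3: 1 1 2 3 4 5 7; ≤4: 1 1 2 3 5 6 9. r_4(6) = 9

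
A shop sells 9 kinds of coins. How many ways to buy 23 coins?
C(23+9-1, 9-1) = C(31, 8) = 7888725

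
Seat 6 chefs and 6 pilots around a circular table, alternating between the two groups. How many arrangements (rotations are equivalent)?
Fix one of the chefs: (6-1)! ways for the remaining chefs, × 6! ways for the pilots = 120 × 720 = 86400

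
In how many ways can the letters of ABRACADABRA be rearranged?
11! / (5! × 2! × 2! × 1! × 1!) = 83160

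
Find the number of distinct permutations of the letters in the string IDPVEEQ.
7! / (1! × 1! × 1! × 2! × 1! × 1!) = 2520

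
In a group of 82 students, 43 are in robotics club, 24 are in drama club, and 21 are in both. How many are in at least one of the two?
|A∪B| = |A| + |B| - |A∩B| = 43 + 24 - 21 = 46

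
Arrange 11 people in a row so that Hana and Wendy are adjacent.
Treat as block: (11-1)! × 2! = 3628800 × 2 = 7257600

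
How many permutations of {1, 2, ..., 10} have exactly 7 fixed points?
Choose the 7 fixed points C(10,7) = 120, derange the rest: !3 = Σ_{j=0}^{3} (-1)^j·3!/j! = 6 - 6 + 3 - 1 = 2. Product = 120 × 2 = 240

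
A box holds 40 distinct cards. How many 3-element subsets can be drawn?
C(40,3) = 40!/(3!×37!) = 9880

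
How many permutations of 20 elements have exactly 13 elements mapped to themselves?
Choose the 13 fixed points C(20,13) = 77520, derange the rest: !7 = Σ_{j=0}^{7} (-1)^j·7!/j! = 5040 - 5040 + 2520 - 840 + 210 - 42 + 7 - 1 = 1854. Product = 77520 × 1854 = 143722080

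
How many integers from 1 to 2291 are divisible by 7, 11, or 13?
⌊2291/7⌋+⌊2291/11⌋+⌊2291/13⌋ - ⌊2291/77⌋-⌊2291/91⌋-⌊2291/143⌋ + ⌊2291/1001⌋ = 327+208+176 - 29-25-16 + 2 = 643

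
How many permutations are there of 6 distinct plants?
6! = 720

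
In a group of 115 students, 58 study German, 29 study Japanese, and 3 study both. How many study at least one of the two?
|A∪B| = |A| + |B| - |A∩B| = 58 + 29 - 3 = 84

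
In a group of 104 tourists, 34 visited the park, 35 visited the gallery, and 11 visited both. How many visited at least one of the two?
|A∪B| = |A| + |B| - |A∩B| = 34 + 35 - 11 = 58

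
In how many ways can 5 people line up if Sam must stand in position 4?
Fix one position: (5-1)! = 24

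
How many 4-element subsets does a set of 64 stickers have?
C(64,4) = 64!/(4!×60!) = 635376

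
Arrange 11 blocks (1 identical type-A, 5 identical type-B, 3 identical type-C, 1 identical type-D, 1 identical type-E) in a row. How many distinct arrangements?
11! / (1! × 5! × 3! × 1! × 1!) = 55440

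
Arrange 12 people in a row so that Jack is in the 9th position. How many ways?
Fix one position: (12-1)! = 39916800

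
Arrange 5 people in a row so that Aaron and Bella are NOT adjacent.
Total - adjacent = 5! - (5-1)!×2 = 120 - 48 = 72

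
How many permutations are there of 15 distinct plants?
15! = 1307674368000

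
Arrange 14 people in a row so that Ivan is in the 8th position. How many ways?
Fix one position: (14-1)! = 6227020800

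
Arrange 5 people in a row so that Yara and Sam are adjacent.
Treat as block: (5-1)! × 2! = 24 × 2 = 48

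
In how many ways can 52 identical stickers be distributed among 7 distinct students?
C(52+7-1, 7-1) = C(58, 6) = 40475358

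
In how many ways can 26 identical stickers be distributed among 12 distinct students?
C(26+12-1, 12-1) = C(37, 11) = 854992152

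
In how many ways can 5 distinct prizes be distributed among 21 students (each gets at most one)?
P(21,5) = 21!/(21-5)! = 2441880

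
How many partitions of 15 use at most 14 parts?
By conjugation, equals partitions of 15 into parts ≤ 14. Let r_j(i) = number of partitions of i into parts ≤ j, for i = 0..15. r_1(i) = 1 for all i; r_j(i) = r_{j-1}(i) + r_j(i-j). Rows j = 2..14: ≤2: 1 1 2 2 3 3 4 4 5 5 6 6 7 7 8 8; ≤3: 1 1 2 3 4 5 7 8 10 12 14 16 19 21 24 27; ≤4: 1 1 2 3 5 6 9 11 15 18 23 27 34 39 47 54; ≤5: 1 1 2 3 5 7 10 13 18 23 30 37 47 57 70 84; ≤6: 1 1 2 3 5 7 11 14 20 26 35 44 58 71 90 110; ≤7: 1 1 2 3 5 7 11 15 21 28 38 49 65 82 105 131; ≤8: 1 1 2 3 5 7 11 15 22 29 40 52 70 89 116 146; ≤9: 1 1 2 3 5 7 11 15 22 30 41 54 73 94 123 157; ≤10: 1 1 2 3 5 7 11 15 22 30 42 55 75 97 128 164; ≤11: 1 1 2 3 5 7 11 15 22 30 42 56 76 99 131 169; ≤12: 1 1 2 3 5 7 11 15 22 30 42 56 77 100 133 172; ≤13: 1 1 2 3 5 7 11 15 22 30 42 56 77 101 134 174; ≤14: 1 1 2 3 5 7 11 15 22 30 42 56 77 101 135 175. r_14(15) = 175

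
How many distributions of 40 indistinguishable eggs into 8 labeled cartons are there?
C(40+8-1, 8-1) = C(47, 7) = 62891499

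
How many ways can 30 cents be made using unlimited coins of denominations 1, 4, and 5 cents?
Coefficient of x^30 in 1/(1-x^1) · 1/(1-x^4) · 1/(1-x^5). Case on j = number of 5-cent coins (j = 0..6); remainder r = 30 - 5j is made from {1,4} in ⌊r/4⌋+1 ways. r = 30, 25, 20, 15, 10, 5, 0 → 8 + 7 + 6 + 4 + 3 + 2 + 1 = 31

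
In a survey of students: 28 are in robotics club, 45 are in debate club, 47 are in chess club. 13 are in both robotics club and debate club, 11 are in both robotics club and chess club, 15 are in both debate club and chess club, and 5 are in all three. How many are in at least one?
|A∪B∪C| = 28+45+47-13-11-15+5 = 86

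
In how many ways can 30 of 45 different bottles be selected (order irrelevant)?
C(45,30) = 45!/(30!×15!) = 344867425584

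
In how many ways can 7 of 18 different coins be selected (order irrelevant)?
C(18,7) = 18!/(7!×11!) = 31824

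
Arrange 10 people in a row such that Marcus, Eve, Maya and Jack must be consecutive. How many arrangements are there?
Treat the 4 as one block: (10-4+1)! × 4! = 5040 × 24 = 120960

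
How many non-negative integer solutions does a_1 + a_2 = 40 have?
C(40+2-1, 2-1) = C(41, 1) = 41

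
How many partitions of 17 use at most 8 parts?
By conjugation, equals partitions of 17 into parts ≤ 8. Let r_j(i) = number of partitions of i into parts ≤ j, for i = 0..17. r_1(i) = 1 for all i; r_j(i) = r_{j-1}(i) + r_j(i-j). Rows j = 2..8: ≤2: 1 1 2 2 3 3 4 4 5 5 6 6 7 7 8 8 9 9; ≤3: 1 1 2 3 4 5 7 8 10 12 14 16 19 21 24 27 30 33; ≤4: 1 1 2 3 5 6 9 11 15 18 23 27 34 39 47 54 64 72; ≤5: 1 1 2 3 5 7 10 13 18 23 30 37 47 57 70 84 101 119; ≤6: 1 1 2 3 5 7 11 14 20 26 35 44 58 71 90 110 136 163; ≤7: 1 1 2 3 5 7 11 15 21 28 38 49 65 82 105 131 164 201; ≤8: 1 1 2 3 5 7 11 15 22 29 40 52 70 89 116 146 186 230. r_8(17) = 230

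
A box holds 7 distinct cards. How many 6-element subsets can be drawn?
C(7,6) = 7!/(6!×1!) = 7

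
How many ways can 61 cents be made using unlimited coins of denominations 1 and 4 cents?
Coefficient of x^61 in 1/(1-x^1) · 1/(1-x^4). Use j coins of 4 for j = 0..⌊61/4⌋ = 15, the rest in 1s: 15 + 1 = 16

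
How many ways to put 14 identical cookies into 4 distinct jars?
C(14+4-1, 4-1) = C(17, 3) = 680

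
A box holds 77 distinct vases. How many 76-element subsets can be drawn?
C(77,76) = 77!/(76!×1!) = 77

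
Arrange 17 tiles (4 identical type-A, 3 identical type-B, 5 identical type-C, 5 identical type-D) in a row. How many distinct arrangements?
17! / (4! × 3! × 5! × 5!) = 171531360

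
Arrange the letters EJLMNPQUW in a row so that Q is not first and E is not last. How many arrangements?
By inclusion-exclusion: 9! - 2×(9-1)! + (9-2)! = 362880 - 80640 + 5040 = 287280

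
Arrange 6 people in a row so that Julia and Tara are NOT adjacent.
Total - adjacent = 6! - (6-1)!×2 = 720 - 240 = 480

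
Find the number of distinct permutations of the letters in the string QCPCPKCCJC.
10! / (5! × 2! × 1! × 1! × 1!) = 15120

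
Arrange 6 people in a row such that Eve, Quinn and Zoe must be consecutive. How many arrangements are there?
Treat the 3 as one block: (6-3+1)! × 3! = 24 × 6 = 144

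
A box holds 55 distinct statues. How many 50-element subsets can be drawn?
C(55,50) = 55!/(50!×5!) = 3478761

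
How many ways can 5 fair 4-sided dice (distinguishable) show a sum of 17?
Coefficient of x^17 in (x + x² + ... + x^4)^5. By inclusion-exclusion on dice exceeding 4: Σ_j (-1)^j C(5,j)·C(17-1-4j, 4) = C(5,0)·C(16,4) - C(5,1)·C(12,4) + C(5,2)·C(8,4) - C(5,3)·C(4,4) = 1·1820 - 5·495 + 10·70 - 10·1 = 35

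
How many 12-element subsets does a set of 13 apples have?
C(13,12) = 13!/(12!×1!) = 13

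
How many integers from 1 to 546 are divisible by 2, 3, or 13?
⌊546/2⌋+⌊546/3⌋+⌊546/13⌋ - ⌊546/6⌋-⌊546/26⌋-⌊546/39⌋ + ⌊546/78⌋ = 273+182+42 - 91-21-14 + 7 = 378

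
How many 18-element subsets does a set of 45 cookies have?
C(45,18) = 45!/(18!×27!) = 1715884494940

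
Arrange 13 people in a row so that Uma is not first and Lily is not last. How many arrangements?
By inclusion-exclusion: 13! - 2×(13-1)! + (13-2)! = 6227020800 - 958003200 + 39916800 = 5308934400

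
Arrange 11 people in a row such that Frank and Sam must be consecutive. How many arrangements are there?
Treat the 2 as one block: (11-2+1)! × 2! = 3628800 × 2 = 7257600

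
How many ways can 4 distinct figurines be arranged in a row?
4! = 24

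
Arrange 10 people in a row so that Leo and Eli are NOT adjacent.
Total - adjacent = 10! - (10-1)!×2 = 3628800 - 725760 = 2903040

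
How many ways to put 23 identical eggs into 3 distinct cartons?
C(23+3-1, 3-1) = C(25, 2) = 300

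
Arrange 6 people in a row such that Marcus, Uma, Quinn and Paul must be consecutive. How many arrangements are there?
Treat the 4 as one block: (6-4+1)! × 4! = 6 × 24 = 144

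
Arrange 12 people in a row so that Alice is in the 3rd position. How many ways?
Fix one position: (12-1)! = 39916800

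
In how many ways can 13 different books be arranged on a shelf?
13! = 6227020800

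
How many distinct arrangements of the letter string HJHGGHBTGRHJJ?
13! / (1! × 1! × 1! × 4! × 3! × 3!) = 7207200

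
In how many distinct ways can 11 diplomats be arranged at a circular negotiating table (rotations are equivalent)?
Circular: fix one position, arrange the rest. (11-1)! = 3628800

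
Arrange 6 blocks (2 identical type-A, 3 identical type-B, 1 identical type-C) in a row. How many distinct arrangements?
6! / (2! × 3! × 1!) = 60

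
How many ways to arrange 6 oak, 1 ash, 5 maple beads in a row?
12! / (6! × 1! × 5!) = 5544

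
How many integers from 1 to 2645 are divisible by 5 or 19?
⌊2645/5⌋ + ⌊2645/19⌋ - ⌊2645/95⌋ = 529 + 139 - 27 = 641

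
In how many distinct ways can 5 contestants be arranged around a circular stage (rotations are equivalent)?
Circular: fix one position, arrange the rest. (5-1)! = 24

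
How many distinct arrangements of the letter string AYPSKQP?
7! / (1! × 1! × 2! × 1! × 1! × 1!) = 2520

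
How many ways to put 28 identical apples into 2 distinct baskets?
C(28+2-1, 2-1) = C(29, 1) = 29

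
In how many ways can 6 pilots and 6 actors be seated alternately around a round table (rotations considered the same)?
Fix one of the pilots: (6-1)! ways for the remaining pilots, × 6! ways for the actors = 120 × 720 = 86400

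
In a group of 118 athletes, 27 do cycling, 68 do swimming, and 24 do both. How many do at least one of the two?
|A∪B| = |A| + |B| - |A∩B| = 27 + 68 - 24 = 71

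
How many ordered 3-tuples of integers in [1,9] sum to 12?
Coefficient of x^12 in (x + x² + ... + x^9)^3. By inclusion-exclusion on dice exceeding 9: Σ_j (-1)^j C(3,j)·C(12-1-9j, 2) = C(3,0)·C(11,2) - C(3,1)·C(2,2) = 1·55 - 3·1 = 52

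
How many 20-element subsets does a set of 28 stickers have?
C(28,20) = 28!/(20!×8!) = 3108105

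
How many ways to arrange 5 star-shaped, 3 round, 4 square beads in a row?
12! / (5! × 3! × 4!) = 27720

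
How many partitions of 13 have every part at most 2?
Let r_j(i) = number of partitions of i into parts ≤ j, for i = 0..13. r_1(i) = 1 for all i; r_j(i) = r_{j-1}(i) + r_j(i-j). Rows j = 2..2: ≤2: 1 1 2 2 3 3 4 4 5 5 6 6 7 7. r_2(13) = 7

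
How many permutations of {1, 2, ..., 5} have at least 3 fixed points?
Exactly j fixed points: C(5,j)·!(5-j); sum over j ≥ 3 (derangement numbers via !m = (m-1)·(!(m-1) + !(m-2)): !0..!2 = 1, 0, 1). Σ_{j=3}^{5} C(5,j)·!(5-j) = C(5,3)·!2 + C(5,4)·!1 + C(5,5)·!0 = 10·1 + 5·0 + 1·1 = 11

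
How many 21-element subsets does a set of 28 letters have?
C(28,21) = 28!/(21!×7!) = 1184040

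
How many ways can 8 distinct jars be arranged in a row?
8! = 40320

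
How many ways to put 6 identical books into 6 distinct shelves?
C(6+6-1, 6-1) = C(11, 5) = 462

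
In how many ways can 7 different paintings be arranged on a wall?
7! = 5040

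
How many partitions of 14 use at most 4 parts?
By conjugation, equals partitions of 14 into parts ≤ 4. Let r_j(i) = number of partitions of i into parts ≤ j, for i = 0..14. r_1(i) = 1 for all i; r_j(i) = r_{j-1}(i) + r_j(i-j). Rows j = 2..4: ≤2: 1 1 2 2 3 3 4 4 5 5 6 6 7 7 8; ≤3: 1 1 2 3 4 5 7 8 10 12 14 16 19 21 24; ≤4: 1 1 2 3 5 6 9 11 15 18 23 27 34 39 47. r_4(14) = 47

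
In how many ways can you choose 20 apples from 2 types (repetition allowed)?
C(20+2-1, 2-1) = C(21, 1) = 21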